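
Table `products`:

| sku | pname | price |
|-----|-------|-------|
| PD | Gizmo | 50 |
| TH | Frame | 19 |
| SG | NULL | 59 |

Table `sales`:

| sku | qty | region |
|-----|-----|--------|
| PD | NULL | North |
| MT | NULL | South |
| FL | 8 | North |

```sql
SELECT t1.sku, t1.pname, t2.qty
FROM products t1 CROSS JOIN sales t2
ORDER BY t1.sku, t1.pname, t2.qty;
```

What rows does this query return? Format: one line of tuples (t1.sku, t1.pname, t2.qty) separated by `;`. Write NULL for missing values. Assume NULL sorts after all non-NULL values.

(PD, Gizmo, 8); (PD, Gizmo, NULL); (PD, Gizmo, NULL); (SG, NULL, 8); (SG, NULL, NULL); (SG, NULL, NULL); (TH, Frame, 8); (TH, Frame, NULL); (TH, Frame, NULL)

CROSS JOIN pairs every row of `products` with every row of `sales`: 3 × 3 = 9 rows.
After projecting and ordering:
t1.sku | t1.pname | t2.qty
PD | Gizmo | 8
PD | Gizmo | NULL
PD | Gizmo | NULL
SG | NULL | 8
SG | NULL | NULL
SG | NULL | NULL
TH | Frame | 8
TH | Frame | NULL
TH | Frame | NULL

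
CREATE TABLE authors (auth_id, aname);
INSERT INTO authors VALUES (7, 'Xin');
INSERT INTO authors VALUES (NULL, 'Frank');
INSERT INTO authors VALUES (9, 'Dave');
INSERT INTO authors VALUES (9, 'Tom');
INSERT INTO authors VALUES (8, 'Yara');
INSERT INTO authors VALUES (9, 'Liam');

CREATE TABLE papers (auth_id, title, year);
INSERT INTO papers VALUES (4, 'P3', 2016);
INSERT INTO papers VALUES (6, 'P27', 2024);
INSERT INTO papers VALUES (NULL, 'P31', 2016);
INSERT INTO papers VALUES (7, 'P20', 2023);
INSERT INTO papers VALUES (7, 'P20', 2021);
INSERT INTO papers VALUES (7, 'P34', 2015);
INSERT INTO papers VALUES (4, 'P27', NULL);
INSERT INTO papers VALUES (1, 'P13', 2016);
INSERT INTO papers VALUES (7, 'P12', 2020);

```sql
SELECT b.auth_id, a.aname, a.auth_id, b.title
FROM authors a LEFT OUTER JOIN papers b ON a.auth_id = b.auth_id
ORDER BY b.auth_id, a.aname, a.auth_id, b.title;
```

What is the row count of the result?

LEFT JOIN keeps every row from `authors`; unmatched rows get NULL for `papers`'s columns.
Matching on a.auth_id = b.auth_id. A NULL in a compared column never satisfies the condition.
- a row (auth_id=7): matches 4 b row(s) → 4 output row(s).
- a row (auth_id=NULL): no match → kept, b columns NULL.
- a row (auth_id=9): no match → kept, b columns NULL.
- a row (auth_id=9): no match → kept, b columns NULL.
- a row (auth_id=8): no match → kept, b columns NULL.
- a row (auth_id=9): no match → kept, b columns NULL.
Total: 4 matched + 5 padded = 9 rows.

9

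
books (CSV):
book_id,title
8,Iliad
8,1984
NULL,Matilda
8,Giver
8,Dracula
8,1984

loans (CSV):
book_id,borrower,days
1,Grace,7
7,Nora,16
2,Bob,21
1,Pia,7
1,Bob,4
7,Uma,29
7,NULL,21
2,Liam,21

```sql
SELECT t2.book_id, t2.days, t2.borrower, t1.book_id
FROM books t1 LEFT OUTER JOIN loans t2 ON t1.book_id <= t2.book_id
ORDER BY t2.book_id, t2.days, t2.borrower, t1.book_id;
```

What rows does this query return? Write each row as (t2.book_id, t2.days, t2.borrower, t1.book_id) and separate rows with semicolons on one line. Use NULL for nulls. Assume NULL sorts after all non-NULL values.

(NULL, NULL, NULL, 8); (NULL, NULL, NULL, 8); (NULL, NULL, NULL, 8); (NULL, NULL, NULL, 8); (NULL, NULL, NULL, 8); (NULL, NULL, NULL, NULL)

LEFT JOIN keeps every row from `books`; unmatched rows get NULL for `loans`'s columns.
Matching on t1.book_id <= t2.book_id. A NULL in a compared column never satisfies the condition.
- t1[0] book_id=8 → no match; kept with NULLs on the t2 side.
- t1[1] book_id=8 → no match; kept with NULLs on the t2 side.
- t1[2] book_id=NULL → no match; kept with NULLs on the t2 side.
- t1[3] book_id=8 → no match; kept with NULLs on the t2 side.
- t1[4] book_id=8 → no match; kept with NULLs on the t2 side.
- t1[5] book_id=8 → no match; kept with NULLs on the t2 side.
After projecting and ordering:
t2.book_id | t2.days | t2.borrower | t1.book_id
NULL | NULL | NULL | 8
NULL | NULL | NULL | 8
NULL | NULL | NULL | 8
NULL | NULL | NULL | 8
NULL | NULL | NULL | 8
NULL | NULL | NULL | NULL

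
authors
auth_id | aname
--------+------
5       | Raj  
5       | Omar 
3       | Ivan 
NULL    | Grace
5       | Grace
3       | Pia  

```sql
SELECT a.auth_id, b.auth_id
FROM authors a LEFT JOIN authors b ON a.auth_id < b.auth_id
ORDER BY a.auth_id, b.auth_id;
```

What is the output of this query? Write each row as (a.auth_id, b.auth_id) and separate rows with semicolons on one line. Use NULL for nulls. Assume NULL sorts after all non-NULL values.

(3, 5); (3, 5); (3, 5); (3, 5); (3, 5); (3, 5); (5, NULL); (5, NULL); (5, NULL); (NULL, NULL)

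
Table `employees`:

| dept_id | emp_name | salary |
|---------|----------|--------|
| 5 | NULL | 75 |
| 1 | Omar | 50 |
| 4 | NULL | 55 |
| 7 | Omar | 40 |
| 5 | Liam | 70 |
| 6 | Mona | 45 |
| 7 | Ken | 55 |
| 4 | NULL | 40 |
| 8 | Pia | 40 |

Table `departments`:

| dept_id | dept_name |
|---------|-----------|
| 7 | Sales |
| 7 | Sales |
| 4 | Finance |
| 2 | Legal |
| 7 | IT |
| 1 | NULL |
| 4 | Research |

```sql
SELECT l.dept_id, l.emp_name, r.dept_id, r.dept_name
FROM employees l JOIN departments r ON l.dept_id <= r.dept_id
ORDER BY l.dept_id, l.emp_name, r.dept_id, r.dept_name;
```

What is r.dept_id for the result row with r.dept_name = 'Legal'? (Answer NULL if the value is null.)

INNER JOIN keeps only pairs where the ON condition holds.
Matching on l.dept_id <= r.dept_id.
- l (dept_id=5) pairs with 3 row(s) of r.
- l (dept_id=1) pairs with 7 row(s) of r.
- l (dept_id=4) pairs with 5 row(s) of r.
- l (dept_id=7) pairs with 3 row(s) of r.
- l (dept_id=5) pairs with 3 row(s) of r.
- l (dept_id=6) pairs with 3 row(s) of r.
- l (dept_id=7) pairs with 3 row(s) of r.
- l (dept_id=4) pairs with 5 row(s) of r.
- l (dept_id=8) has no partner → excluded.

2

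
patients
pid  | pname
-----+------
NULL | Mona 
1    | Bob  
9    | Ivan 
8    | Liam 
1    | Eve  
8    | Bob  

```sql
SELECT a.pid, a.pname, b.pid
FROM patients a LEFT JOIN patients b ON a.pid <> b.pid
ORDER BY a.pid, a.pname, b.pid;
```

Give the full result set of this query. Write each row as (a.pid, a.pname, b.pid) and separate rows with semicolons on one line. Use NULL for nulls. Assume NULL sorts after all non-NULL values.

LEFT JOIN keeps every row from `patients a`; unmatched rows get NULL for `patients b`'s columns.
Matching on a.pid <> b.pid. A NULL in a compared column never satisfies the condition.
- a (pid=NULL) has no partner → padded with NULL.
- a (pid=1) pairs with 3 row(s) of b.
- a (pid=9) pairs with 4 row(s) of b.
- a (pid=8) pairs with 3 row(s) of b.
- a (pid=1) pairs with 3 row(s) of b.
- a (pid=8) pairs with 3 row(s) of b.

(1, Bob, 8); (1, Bob, 8); (1, Bob, 9); (1, Eve, 8); (1, Eve, 8); (1, Eve, 9); (8, Bob, 1); (8, Bob, 1); (8, Bob, 9); (8, Liam, 1); (8, Liam, 1); (8, Liam, 9); (9, Ivan, 1); (9, Ivan, 1); (9, Ivan, 8); (9, Ivan, 8); (NULL, Mona, NULL)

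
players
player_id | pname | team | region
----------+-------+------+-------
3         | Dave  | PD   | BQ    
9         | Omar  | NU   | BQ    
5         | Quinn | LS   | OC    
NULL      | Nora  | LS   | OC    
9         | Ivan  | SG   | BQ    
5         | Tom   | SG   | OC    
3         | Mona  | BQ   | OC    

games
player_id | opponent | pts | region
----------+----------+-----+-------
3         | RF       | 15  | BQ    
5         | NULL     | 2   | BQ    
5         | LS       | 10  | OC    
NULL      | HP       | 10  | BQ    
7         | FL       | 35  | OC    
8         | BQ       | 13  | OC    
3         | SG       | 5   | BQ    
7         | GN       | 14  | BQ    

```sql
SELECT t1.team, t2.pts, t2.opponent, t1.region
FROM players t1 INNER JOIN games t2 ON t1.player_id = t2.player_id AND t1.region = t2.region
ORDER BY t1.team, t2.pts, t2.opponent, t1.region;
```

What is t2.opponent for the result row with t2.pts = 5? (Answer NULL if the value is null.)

SG

INNER JOIN keeps only pairs where the ON condition holds.
Matching on t1.player_id = t2.player_id AND t1.region = t2.region. A NULL in a compared column never satisfies the condition.
- t1 (player_id=3, region=BQ) pairs with 2 row(s) of t2.
- t1 (player_id=9, region=BQ) has no partner → excluded.
- t1 (player_id=5, region=OC) pairs with 1 row(s) of t2.
- t1 (player_id=NULL, region=OC) has no partner → excluded.
- t1 (player_id=9, region=BQ) has no partner → excluded.
- t1 (player_id=5, region=OC) pairs with 1 row(s) of t2.
- t1 (player_id=3, region=OC) has no partner → excluded.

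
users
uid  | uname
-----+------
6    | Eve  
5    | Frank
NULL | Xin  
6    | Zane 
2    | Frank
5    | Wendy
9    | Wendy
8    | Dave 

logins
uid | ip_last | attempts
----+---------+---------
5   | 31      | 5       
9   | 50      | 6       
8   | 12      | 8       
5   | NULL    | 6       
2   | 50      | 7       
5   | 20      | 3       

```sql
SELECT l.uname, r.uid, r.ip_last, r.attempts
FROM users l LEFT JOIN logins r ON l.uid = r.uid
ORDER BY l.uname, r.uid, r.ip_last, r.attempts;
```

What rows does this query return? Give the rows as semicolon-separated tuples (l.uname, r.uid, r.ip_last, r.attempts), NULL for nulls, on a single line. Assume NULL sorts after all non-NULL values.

(Dave, 8, 12, 8); (Eve, NULL, NULL, NULL); (Frank, 2, 50, 7); (Frank, 5, 20, 3); (Frank, 5, 31, 5); (Frank, 5, NULL, 6); (Wendy, 5, 20, 3); (Wendy, 5, 31, 5); (Wendy, 5, NULL, 6); (Wendy, 9, 50, 6); (Xin, NULL, NULL, NULL); (Zane, NULL, NULL, NULL)

LEFT JOIN keeps every row from `users`; unmatched rows get NULL for `logins`'s columns.
Matching on l.uid = r.uid. A NULL in a compared column never satisfies the condition.
- uid=6: no r row matches, row kept with r columns NULL.
- uid=5: 3 matching r row(s), so 3 row(s) emitted.
- uid=NULL: no r row matches, row kept with r columns NULL.
- uid=6: no r row matches, row kept with r columns NULL.
- uid=2: 1 matching r row(s), so 1 row(s) emitted.
- uid=5: 3 matching r row(s), so 3 row(s) emitted.
- uid=9: 1 matching r row(s), so 1 row(s) emitted.
- uid=8: 1 matching r row(s), so 1 row(s) emitted.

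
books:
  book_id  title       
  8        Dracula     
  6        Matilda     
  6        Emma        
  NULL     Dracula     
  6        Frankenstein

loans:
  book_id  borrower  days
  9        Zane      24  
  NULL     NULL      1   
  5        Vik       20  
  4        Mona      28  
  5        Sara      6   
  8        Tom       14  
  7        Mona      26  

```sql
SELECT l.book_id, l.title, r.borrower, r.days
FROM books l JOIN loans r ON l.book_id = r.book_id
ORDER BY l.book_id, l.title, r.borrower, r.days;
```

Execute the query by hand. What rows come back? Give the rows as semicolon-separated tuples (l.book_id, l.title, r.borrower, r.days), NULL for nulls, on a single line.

(8, Dracula, Tom, 14)

INNER JOIN keeps only pairs where the ON condition holds.
Matching on l.book_id = r.book_id. A NULL in a compared column never satisfies the condition.
Matched pairs: 1.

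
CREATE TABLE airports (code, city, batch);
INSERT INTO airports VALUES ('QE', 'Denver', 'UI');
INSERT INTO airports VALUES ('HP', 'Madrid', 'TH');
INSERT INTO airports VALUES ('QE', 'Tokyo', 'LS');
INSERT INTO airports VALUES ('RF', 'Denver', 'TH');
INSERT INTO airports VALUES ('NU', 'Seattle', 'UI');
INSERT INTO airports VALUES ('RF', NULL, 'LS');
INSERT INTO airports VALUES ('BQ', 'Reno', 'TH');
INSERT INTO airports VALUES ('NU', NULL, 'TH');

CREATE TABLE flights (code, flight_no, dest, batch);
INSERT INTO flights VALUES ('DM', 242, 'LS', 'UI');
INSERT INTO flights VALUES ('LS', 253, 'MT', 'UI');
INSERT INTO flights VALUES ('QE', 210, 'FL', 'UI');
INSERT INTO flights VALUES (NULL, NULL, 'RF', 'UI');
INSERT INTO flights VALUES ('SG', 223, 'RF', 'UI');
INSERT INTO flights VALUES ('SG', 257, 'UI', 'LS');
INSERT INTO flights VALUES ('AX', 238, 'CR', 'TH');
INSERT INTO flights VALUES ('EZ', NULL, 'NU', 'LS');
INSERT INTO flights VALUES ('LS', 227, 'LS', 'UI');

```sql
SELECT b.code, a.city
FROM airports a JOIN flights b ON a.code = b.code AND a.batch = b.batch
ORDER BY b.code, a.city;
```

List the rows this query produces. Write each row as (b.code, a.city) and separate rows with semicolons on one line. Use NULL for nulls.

(QE, Denver)

INNER JOIN keeps only pairs where the ON condition holds.
Matching on a.code = b.code AND a.batch = b.batch. A NULL in a compared column never satisfies the condition.
- code=QE, batch=UI: 1 matching b row(s), so 1 row(s) emitted.
- code=HP, batch=TH: no matching b row, dropped.
- code=QE, batch=LS: no matching b row, dropped.
- code=RF, batch=TH: no matching b row, dropped.
- code=NU, batch=UI: no matching b row, dropped.
- code=RF, batch=LS: no matching b row, dropped.
- code=BQ, batch=TH: no matching b row, dropped.
- code=NU, batch=TH: no matching b row, dropped.
After projecting and ordering:
b.code | a.city
QE | Denver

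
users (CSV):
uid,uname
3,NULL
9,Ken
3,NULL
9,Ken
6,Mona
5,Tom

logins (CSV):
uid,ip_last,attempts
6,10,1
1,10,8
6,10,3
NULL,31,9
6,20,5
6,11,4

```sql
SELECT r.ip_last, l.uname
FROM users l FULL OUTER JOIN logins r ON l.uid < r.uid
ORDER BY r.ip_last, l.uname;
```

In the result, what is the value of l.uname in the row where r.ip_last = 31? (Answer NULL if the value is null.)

FULL OUTER JOIN keeps every row from both sides; unmatched rows get NULL for the other side's columns.
Matching on l.uid < r.uid. A NULL in a compared column never satisfies the condition.
- l row (uid=3): matches 4 r row(s) → 4 output row(s).
- l row (uid=9): no match → kept, r columns NULL.
- l row (uid=3): matches 4 r row(s) → 4 output row(s).
- l row (uid=9): no match → kept, r columns NULL.
- l row (uid=6): no match → kept, r columns NULL.
- l row (uid=5): matches 4 r row(s) → 4 output row(s).
- 2 r row(s) had no l match → kept, l columns NULL.

NULL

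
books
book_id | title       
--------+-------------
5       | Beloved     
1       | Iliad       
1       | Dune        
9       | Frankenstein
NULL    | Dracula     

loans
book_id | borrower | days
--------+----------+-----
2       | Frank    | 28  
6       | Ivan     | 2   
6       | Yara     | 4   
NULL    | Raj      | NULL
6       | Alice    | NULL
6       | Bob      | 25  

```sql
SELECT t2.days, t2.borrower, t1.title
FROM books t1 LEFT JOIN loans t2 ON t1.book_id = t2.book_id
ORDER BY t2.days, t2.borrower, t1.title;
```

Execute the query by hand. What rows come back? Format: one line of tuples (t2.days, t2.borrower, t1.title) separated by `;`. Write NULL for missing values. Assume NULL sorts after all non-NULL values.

LEFT JOIN keeps every row from `books`; unmatched rows get NULL for `loans`'s columns.
Matching on t1.book_id = t2.book_id. A NULL in a compared column never satisfies the condition.
- book_id=5: no t2 row matches, row kept with t2 columns NULL.
- book_id=1: no t2 row matches, row kept with t2 columns NULL.
- book_id=1: no t2 row matches, row kept with t2 columns NULL.
- book_id=9: no t2 row matches, row kept with t2 columns NULL.
- book_id=NULL: no t2 row matches, row kept with t2 columns NULL.
After projecting and ordering:
t2.days | t2.borrower | t1.title
NULL | NULL | Beloved
NULL | NULL | Dracula
NULL | NULL | Dune
NULL | NULL | Frankenstein
NULL | NULL | Iliad

(NULL, NULL, Beloved); (NULL, NULL, Dracula); (NULL, NULL, Dune); (NULL, NULL, Frankenstein); (NULL, NULL, Iliad)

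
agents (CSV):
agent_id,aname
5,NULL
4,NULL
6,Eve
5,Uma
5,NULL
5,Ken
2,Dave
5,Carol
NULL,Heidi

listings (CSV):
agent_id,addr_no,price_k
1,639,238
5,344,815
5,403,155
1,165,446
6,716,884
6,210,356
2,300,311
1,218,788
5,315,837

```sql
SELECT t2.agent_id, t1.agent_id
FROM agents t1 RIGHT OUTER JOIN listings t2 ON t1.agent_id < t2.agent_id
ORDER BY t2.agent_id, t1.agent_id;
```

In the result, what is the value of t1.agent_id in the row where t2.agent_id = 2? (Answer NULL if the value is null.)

RIGHT JOIN keeps every row from `listings`; unmatched rows get NULL for `agents`'s columns.
Matching on t1.agent_id < t2.agent_id. A NULL in a compared column never satisfies the condition.
- t1 (agent_id=5) pairs with 2 row(s) of t2.
- t1 (agent_id=4) pairs with 5 row(s) of t2.
- t1 (agent_id=6) has no partner in t2.
- t1 (agent_id=5) pairs with 2 row(s) of t2.
- t1 (agent_id=5) pairs with 2 row(s) of t2.
- t1 (agent_id=5) pairs with 2 row(s) of t2.
- t1 (agent_id=2) pairs with 5 row(s) of t2.
- t1 (agent_id=5) pairs with 2 row(s) of t2.
- t1 (agent_id=NULL) has no partner in t2.
- 4 t2 row(s) had no t1 match → kept, t1 columns NULL.

NULL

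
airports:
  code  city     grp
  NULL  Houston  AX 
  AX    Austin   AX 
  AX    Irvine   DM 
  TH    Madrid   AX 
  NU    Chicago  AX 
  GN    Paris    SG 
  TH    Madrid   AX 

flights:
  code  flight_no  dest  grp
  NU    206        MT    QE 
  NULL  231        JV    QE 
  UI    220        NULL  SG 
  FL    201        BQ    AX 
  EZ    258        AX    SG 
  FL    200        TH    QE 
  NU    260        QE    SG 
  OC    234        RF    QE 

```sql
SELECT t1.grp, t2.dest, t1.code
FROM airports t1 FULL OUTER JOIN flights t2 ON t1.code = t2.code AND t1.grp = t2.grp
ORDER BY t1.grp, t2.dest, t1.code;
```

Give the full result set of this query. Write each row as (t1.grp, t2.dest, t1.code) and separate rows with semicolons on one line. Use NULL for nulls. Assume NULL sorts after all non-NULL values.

(AX, NULL, AX); (AX, NULL, NU); (AX, NULL, TH); (AX, NULL, TH); (AX, NULL, NULL); (DM, NULL, AX); (SG, NULL, GN); (NULL, AX, NULL); (NULL, BQ, NULL); (NULL, JV, NULL); (NULL, MT, NULL); (NULL, QE, NULL); (NULL, RF, NULL); (NULL, TH, NULL); (NULL, NULL, NULL)

FULL OUTER JOIN keeps every row from both sides; unmatched rows get NULL for the other side's columns.
Matching on t1.code = t2.code AND t1.grp = t2.grp. A NULL in a compared column never satisfies the condition.
- t1[0] code=NULL, grp=AX → no match; kept with NULLs on the t2 side.
- t1[1] code=AX, grp=AX → no match; kept with NULLs on the t2 side.
- t1[2] code=AX, grp=DM → no match; kept with NULLs on the t2 side.
- t1[3] code=TH, grp=AX → no match; kept with NULLs on the t2 side.
- t1[4] code=NU, grp=AX → no match; kept with NULLs on the t2 side.
- t1[5] code=GN, grp=SG → no match; kept with NULLs on the t2 side.
- t1[6] code=TH, grp=AX → no match; kept with NULLs on the t2 side.
- 8 row(s) from t2 found no t1 partner → padded with NULL.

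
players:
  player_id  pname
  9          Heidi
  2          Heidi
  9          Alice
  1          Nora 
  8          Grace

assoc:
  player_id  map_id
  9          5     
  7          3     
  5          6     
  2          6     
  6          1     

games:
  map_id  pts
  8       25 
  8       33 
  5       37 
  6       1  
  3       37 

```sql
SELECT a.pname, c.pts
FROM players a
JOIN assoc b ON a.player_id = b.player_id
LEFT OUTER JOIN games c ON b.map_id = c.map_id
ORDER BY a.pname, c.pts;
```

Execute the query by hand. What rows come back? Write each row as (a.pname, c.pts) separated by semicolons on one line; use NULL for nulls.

Step 1 — a INNER JOIN b on player_id → 3 row(s).
Then LEFT JOIN `games c` on map_id: each of those 3 rows is kept; rows whose b.map_id has no match in c get NULL for c's columns.

(Alice, 37); (Heidi, 1); (Heidi, 37)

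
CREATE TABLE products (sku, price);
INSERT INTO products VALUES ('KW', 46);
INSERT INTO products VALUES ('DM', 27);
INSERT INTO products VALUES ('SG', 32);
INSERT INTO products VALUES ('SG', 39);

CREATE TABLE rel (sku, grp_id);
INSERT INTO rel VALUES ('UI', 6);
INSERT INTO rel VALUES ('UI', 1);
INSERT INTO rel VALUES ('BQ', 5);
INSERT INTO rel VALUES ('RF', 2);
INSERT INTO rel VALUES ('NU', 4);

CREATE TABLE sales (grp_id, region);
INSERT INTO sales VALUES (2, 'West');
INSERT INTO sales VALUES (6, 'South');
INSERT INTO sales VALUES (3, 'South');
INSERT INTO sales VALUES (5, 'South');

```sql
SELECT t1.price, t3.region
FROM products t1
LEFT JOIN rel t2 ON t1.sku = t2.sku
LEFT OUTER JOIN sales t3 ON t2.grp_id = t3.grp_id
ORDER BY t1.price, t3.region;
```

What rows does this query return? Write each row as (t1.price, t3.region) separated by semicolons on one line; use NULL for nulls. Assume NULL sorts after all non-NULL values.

(27, NULL); (32, NULL); (39, NULL); (46, NULL)

Joins associate left-to-right: products LEFT JOIN rel on sku gives 4 intermediate row(s).
Then LEFT JOIN `sales t3` on grp_id: each of those 4 rows is kept; rows whose t2.grp_id has no match in t3 get NULL for t3's columns.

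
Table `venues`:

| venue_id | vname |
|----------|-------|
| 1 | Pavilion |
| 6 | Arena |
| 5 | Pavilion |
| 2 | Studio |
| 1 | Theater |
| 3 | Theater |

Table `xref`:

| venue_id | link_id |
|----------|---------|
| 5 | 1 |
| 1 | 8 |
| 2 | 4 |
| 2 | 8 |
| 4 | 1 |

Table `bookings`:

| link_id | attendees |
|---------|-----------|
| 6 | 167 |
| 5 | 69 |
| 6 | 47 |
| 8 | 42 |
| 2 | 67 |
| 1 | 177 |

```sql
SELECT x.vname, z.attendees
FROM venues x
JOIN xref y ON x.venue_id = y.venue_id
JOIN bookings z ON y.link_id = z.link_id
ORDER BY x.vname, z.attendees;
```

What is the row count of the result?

Evaluate left to right. First `venues x INNER JOIN xref y` on venue_id: 5 row(s).
Then INNER JOIN `bookings z` on link_id: keep only rows whose y.link_id appears in z.
Result: 4 row(s).

4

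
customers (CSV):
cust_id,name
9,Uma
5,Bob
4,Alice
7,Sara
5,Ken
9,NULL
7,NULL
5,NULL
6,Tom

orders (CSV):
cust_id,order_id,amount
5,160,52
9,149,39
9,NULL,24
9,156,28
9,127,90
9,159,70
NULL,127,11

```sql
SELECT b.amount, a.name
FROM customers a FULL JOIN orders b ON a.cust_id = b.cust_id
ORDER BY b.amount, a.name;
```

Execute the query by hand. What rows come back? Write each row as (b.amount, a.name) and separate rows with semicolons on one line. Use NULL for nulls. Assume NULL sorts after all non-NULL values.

FULL OUTER JOIN keeps every row from both sides; unmatched rows get NULL for the other side's columns.
Matching on a.cust_id = b.cust_id. A NULL in a compared column never satisfies the condition.
- cust_id=9: 5 matching b row(s), so 5 row(s) emitted.
- cust_id=5: 1 matching b row(s), so 1 row(s) emitted.
- cust_id=4: no b row matches, row kept with b columns NULL.
- cust_id=7: no b row matches, row kept with b columns NULL.
- cust_id=5: 1 matching b row(s), so 1 row(s) emitted.
- cust_id=9: 5 matching b row(s), so 5 row(s) emitted.
- cust_id=7: no b row matches, row kept with b columns NULL.
- cust_id=5: 1 matching b row(s), so 1 row(s) emitted.
- cust_id=6: no b row matches, row kept with b columns NULL.
- 1 row(s) from b found no a partner → padded with NULL.

(11, NULL); (24, Uma); (24, NULL); (28, Uma); (28, NULL); (39, Uma); (39, NULL); (52, Bob); (52, Ken); (52, NULL); (70, Uma); (70, NULL); (90, Uma); (90, NULL); (NULL, Alice); (NULL, Sara); (NULL, Tom); (NULL, NULL)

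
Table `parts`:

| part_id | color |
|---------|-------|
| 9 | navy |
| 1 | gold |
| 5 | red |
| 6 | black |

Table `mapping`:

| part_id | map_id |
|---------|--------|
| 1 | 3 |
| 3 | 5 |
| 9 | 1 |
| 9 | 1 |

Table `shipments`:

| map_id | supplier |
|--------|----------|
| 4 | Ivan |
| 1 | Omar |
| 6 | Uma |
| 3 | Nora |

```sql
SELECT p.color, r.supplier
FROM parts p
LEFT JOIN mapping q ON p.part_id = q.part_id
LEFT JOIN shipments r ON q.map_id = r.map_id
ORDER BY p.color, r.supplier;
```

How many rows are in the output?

5

Step 1 — p LEFT JOIN q on part_id → 5 row(s).
Then LEFT JOIN `shipments r` on map_id: each of those 5 rows is kept; rows whose q.map_id has no match in r get NULL for r's columns.
Result: 5 row(s).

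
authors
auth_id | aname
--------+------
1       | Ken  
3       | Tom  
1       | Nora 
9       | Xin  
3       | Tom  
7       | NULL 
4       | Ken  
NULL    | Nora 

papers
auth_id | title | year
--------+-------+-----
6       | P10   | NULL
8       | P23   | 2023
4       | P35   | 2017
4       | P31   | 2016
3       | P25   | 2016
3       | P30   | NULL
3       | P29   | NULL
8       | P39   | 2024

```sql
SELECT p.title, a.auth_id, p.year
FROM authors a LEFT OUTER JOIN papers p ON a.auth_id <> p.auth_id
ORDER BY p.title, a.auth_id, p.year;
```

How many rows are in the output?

49

LEFT JOIN keeps every row from `authors`; unmatched rows get NULL for `papers`'s columns.
Matching on a.auth_id <> p.auth_id. A NULL in a compared column never satisfies the condition.
Matched pairs: 48; unmatched a rows kept: 1.
Total: 48 matched + 1 padded = 49 rows.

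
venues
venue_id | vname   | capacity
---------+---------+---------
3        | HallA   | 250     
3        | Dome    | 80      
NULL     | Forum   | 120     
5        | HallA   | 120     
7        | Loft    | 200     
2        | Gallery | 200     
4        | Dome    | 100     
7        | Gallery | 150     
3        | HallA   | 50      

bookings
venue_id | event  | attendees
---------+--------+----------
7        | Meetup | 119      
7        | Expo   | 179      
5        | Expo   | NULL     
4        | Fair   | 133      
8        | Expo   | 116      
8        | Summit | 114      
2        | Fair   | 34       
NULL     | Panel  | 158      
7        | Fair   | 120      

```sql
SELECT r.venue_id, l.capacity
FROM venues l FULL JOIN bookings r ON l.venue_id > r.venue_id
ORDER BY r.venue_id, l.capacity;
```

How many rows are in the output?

20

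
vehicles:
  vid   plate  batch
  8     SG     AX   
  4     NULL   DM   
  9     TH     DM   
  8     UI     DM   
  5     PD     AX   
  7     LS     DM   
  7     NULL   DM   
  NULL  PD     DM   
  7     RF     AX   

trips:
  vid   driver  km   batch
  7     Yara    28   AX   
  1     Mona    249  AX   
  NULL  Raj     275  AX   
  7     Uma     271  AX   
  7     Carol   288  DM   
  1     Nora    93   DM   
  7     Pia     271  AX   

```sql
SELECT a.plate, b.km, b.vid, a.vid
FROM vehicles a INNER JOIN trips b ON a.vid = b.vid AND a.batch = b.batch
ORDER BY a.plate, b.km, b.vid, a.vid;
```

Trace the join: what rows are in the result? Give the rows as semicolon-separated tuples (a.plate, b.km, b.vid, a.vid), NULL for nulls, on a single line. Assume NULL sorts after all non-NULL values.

(LS, 288, 7, 7); (RF, 28, 7, 7); (RF, 271, 7, 7); (RF, 271, 7, 7); (NULL, 288, 7, 7)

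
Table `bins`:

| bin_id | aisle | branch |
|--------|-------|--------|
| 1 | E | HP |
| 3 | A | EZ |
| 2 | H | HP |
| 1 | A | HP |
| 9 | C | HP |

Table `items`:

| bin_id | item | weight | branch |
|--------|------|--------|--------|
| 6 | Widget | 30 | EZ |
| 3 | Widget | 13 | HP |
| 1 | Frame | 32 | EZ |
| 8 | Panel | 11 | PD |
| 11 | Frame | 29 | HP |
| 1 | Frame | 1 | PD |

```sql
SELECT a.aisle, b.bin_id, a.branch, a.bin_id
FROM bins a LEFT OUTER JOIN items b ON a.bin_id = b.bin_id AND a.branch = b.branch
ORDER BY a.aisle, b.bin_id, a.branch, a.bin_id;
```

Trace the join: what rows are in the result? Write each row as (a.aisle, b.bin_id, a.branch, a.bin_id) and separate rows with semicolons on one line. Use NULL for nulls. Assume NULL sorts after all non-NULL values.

(A, NULL, EZ, 3); (A, NULL, HP, 1); (C, NULL, HP, 9); (E, NULL, HP, 1); (H, NULL, HP, 2)

LEFT JOIN keeps every row from `bins`; unmatched rows get NULL for `items`'s columns.
Matching on a.bin_id = b.bin_id AND a.branch = b.branch.
- a row (bin_id=1, branch=HP): no match → kept, b columns NULL.
- a row (bin_id=3, branch=EZ): no match → kept, b columns NULL.
- a row (bin_id=2, branch=HP): no match → kept, b columns NULL.
- a row (bin_id=1, branch=HP): no match → kept, b columns NULL.
- a row (bin_id=9, branch=HP): no match → kept, b columns NULL.
After projecting and ordering:
a.aisle | b.bin_id | a.branch | a.bin_id
A | NULL | EZ | 3
A | NULL | HP | 1
C | NULL | HP | 9
E | NULL | HP | 1
H | NULL | HP | 2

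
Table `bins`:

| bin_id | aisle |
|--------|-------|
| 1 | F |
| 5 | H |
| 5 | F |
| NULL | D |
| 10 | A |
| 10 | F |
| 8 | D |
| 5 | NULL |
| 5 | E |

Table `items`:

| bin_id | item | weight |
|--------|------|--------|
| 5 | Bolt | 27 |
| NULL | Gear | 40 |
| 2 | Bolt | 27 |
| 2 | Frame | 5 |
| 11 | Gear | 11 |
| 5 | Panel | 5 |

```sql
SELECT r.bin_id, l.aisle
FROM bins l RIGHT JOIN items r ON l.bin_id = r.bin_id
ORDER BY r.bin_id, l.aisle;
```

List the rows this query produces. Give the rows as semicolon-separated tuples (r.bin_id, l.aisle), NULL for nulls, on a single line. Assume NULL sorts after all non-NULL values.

RIGHT JOIN keeps every row from `items`; unmatched rows get NULL for `bins`'s columns.
Matching on l.bin_id = r.bin_id. A NULL in a compared column never satisfies the condition.
- bin_id=1: no matching r row.
- bin_id=5: 2 matching r row(s), so 2 row(s) emitted.
- bin_id=5: 2 matching r row(s), so 2 row(s) emitted.
- bin_id=NULL: no matching r row.
- bin_id=10: no matching r row.
- bin_id=10: no matching r row.
- bin_id=8: no matching r row.
- bin_id=5: 2 matching r row(s), so 2 row(s) emitted.
- bin_id=5: 2 matching r row(s), so 2 row(s) emitted.
- 4 r row(s) had no l match → kept, l columns NULL.

(2, NULL); (2, NULL); (5, E); (5, E); (5, F); (5, F); (5, H); (5, H); (5, NULL); (5, NULL); (11, NULL); (NULL, NULL)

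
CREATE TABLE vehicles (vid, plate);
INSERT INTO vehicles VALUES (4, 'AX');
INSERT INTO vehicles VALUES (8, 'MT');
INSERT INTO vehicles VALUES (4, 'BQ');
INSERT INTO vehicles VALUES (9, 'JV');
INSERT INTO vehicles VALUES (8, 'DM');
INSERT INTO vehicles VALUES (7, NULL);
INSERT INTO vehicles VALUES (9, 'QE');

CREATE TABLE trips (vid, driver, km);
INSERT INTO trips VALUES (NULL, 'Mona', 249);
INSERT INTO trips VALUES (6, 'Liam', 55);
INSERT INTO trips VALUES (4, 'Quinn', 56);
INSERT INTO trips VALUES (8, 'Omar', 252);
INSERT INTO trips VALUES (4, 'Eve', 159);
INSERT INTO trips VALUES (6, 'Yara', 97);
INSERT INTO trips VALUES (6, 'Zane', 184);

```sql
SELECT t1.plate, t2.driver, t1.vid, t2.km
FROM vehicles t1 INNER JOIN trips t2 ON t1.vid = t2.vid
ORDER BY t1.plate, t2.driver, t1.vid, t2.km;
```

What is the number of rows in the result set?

6

INNER JOIN keeps only pairs where the ON condition holds.
Matching on t1.vid = t2.vid. A NULL in a compared column never satisfies the condition.
Matched pairs: 6.
Total: 6 rows.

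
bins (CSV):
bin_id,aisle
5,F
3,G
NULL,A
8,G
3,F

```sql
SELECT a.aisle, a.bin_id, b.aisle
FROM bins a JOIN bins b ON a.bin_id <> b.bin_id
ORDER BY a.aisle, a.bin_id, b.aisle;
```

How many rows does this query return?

10

INNER JOIN keeps only pairs where the ON condition holds.
Matching on a.bin_id <> b.bin_id. A NULL in a compared column never satisfies the condition.
- a (bin_id=5) pairs with 3 row(s) of b.
- a (bin_id=3) pairs with 2 row(s) of b.
- a (bin_id=NULL) has no partner → excluded.
- a (bin_id=8) pairs with 3 row(s) of b.
- a (bin_id=3) pairs with 2 row(s) of b.
Total: 10 rows.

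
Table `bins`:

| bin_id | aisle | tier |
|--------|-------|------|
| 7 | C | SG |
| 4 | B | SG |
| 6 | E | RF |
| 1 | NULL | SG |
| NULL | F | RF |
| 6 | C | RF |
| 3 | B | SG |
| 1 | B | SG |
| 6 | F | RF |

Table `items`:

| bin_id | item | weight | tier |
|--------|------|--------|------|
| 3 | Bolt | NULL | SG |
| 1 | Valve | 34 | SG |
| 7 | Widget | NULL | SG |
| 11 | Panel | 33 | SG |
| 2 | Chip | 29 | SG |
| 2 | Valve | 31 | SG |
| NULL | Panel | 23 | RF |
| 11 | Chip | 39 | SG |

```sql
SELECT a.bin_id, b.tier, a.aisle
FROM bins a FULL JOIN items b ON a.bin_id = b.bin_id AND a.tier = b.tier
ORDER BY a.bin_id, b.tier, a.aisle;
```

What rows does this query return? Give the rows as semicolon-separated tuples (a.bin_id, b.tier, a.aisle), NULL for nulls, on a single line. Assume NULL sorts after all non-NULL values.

(1, SG, B); (1, SG, NULL); (3, SG, B); (4, NULL, B); (6, NULL, C); (6, NULL, E); (6, NULL, F); (7, SG, C); (NULL, RF, NULL); (NULL, SG, NULL); (NULL, SG, NULL); (NULL, SG, NULL); (NULL, SG, NULL); (NULL, NULL, F)

FULL OUTER JOIN keeps every row from both sides; unmatched rows get NULL for the other side's columns.
Matching on a.bin_id = b.bin_id AND a.tier = b.tier. A NULL in a compared column never satisfies the condition.
Matched pairs: 4; unmatched a rows kept: 5; unmatched b rows kept: 5.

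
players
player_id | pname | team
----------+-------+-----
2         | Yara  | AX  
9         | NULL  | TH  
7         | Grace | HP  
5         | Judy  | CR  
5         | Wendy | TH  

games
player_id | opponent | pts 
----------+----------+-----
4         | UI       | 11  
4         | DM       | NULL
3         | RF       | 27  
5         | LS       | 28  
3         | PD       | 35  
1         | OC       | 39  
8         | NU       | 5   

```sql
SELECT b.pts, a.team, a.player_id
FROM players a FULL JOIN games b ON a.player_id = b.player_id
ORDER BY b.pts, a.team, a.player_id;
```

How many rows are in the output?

FULL OUTER JOIN keeps every row from both sides; unmatched rows get NULL for the other side's columns.
Matching on a.player_id = b.player_id.
- a[0] player_id=2 → no match; kept with NULLs on the b side.
- a[1] player_id=9 → no match; kept with NULLs on the b side.
- a[2] player_id=7 → no match; kept with NULLs on the b side.
- a[3] player_id=5 → 1 match(es) in b → 1 row(s).
- a[4] player_id=5 → 1 match(es) in b → 1 row(s).
- 6 row(s) from b found no a partner → padded with NULL.
Total: 2 matched + 9 padded = 11 rows.

11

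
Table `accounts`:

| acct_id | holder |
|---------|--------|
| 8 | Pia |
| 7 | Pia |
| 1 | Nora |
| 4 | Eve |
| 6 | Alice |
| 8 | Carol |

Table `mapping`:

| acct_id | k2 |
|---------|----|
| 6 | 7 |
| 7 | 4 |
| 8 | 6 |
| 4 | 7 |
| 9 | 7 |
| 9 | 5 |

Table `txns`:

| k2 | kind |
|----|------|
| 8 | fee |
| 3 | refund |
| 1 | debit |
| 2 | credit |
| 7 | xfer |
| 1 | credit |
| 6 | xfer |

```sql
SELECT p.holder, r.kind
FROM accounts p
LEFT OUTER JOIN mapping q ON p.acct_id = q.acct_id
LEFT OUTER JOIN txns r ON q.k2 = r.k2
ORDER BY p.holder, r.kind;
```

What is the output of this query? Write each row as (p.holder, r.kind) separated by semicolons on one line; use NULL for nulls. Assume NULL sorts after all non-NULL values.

(Alice, xfer); (Carol, xfer); (Eve, xfer); (Nora, NULL); (Pia, xfer); (Pia, NULL)

Evaluate left to right. First `accounts p LEFT JOIN mapping q` on acct_id: 6 row(s).
Then LEFT JOIN `txns r` on k2: each of those 6 rows is kept; rows whose q.k2 has no match in r get NULL for r's columns.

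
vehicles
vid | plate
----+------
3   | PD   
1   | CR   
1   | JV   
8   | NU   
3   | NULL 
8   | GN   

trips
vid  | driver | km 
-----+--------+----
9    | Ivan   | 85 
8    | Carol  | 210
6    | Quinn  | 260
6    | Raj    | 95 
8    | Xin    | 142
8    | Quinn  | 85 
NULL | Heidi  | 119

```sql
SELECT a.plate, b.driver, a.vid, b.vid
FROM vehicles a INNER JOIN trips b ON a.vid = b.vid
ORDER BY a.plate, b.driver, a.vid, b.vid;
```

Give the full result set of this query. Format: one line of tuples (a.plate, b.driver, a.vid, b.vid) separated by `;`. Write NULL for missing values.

(GN, Carol, 8, 8); (GN, Quinn, 8, 8); (GN, Xin, 8, 8); (NU, Carol, 8, 8); (NU, Quinn, 8, 8); (NU, Xin, 8, 8)

INNER JOIN keeps only pairs where the ON condition holds.
Matching on a.vid = b.vid. A NULL in a compared column never satisfies the condition.
Matched pairs: 6.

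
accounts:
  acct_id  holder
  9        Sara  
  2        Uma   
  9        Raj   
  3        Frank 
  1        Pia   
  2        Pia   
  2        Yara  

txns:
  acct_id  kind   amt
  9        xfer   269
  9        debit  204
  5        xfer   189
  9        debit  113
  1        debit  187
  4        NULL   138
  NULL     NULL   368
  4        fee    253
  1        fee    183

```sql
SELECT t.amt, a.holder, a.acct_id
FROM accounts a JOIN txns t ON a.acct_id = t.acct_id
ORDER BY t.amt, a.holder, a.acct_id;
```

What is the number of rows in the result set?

INNER JOIN keeps only pairs where the ON condition holds.
Matching on a.acct_id = t.acct_id. A NULL in a compared column never satisfies the condition.
- a row (acct_id=9): matches 3 t row(s) → 3 output row(s).
- a row (acct_id=2): no match → dropped.
- a row (acct_id=9): matches 3 t row(s) → 3 output row(s).
- a row (acct_id=3): no match → dropped.
- a row (acct_id=1): matches 2 t row(s) → 2 output row(s).
- a row (acct_id=2): no match → dropped.
- a row (acct_id=2): no match → dropped.
Total: 8 rows.

8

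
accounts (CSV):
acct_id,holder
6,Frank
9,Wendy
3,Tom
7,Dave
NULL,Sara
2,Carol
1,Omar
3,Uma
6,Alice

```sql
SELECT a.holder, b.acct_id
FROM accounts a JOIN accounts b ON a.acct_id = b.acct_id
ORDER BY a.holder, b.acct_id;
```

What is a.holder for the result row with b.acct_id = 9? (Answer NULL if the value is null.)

INNER JOIN keeps only pairs where the ON condition holds.
Matching on a.acct_id = b.acct_id. A NULL in a compared column never satisfies the condition.
- a (acct_id=6) pairs with 2 row(s) of b.
- a (acct_id=9) pairs with 1 row(s) of b.
- a (acct_id=3) pairs with 2 row(s) of b.
- a (acct_id=7) pairs with 1 row(s) of b.
- a (acct_id=NULL) has no partner → excluded.
- a (acct_id=2) pairs with 1 row(s) of b.
- a (acct_id=1) pairs with 1 row(s) of b.
- a (acct_id=3) pairs with 2 row(s) of b.
- a (acct_id=6) pairs with 2 row(s) of b.

Wendy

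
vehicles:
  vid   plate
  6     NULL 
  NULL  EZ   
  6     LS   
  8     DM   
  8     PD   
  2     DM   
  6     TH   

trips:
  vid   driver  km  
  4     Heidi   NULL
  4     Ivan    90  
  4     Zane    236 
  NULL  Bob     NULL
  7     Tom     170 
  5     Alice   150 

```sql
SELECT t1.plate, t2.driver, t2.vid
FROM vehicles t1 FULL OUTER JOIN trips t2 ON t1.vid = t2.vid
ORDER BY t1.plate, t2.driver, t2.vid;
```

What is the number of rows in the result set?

13

FULL OUTER JOIN keeps every row from both sides; unmatched rows get NULL for the other side's columns.
Matching on t1.vid = t2.vid. A NULL in a compared column never satisfies the condition.
Matched pairs: 0; unmatched t1 rows kept: 7; unmatched t2 rows kept: 6.
Total: 0 matched + 13 padded = 13 rows.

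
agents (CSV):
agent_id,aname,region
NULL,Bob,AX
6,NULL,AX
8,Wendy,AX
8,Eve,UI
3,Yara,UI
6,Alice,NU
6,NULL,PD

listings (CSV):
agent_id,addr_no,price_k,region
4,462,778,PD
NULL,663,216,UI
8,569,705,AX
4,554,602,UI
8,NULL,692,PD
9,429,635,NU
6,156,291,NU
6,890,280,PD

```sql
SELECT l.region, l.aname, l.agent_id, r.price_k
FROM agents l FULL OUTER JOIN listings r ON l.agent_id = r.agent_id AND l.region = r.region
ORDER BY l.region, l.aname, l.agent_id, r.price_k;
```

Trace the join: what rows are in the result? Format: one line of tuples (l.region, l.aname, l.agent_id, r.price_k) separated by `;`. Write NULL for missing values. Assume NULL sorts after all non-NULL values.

FULL OUTER JOIN keeps every row from both sides; unmatched rows get NULL for the other side's columns.
Matching on l.agent_id = r.agent_id AND l.region = r.region. A NULL in a compared column never satisfies the condition.
- l row (agent_id=NULL, region=AX): no match → kept, r columns NULL.
- l row (agent_id=6, region=AX): no match → kept, r columns NULL.
- l row (agent_id=8, region=AX): matches 1 r row(s) → 1 output row(s).
- l row (agent_id=8, region=UI): no match → kept, r columns NULL.
- l row (agent_id=3, region=UI): no match → kept, r columns NULL.
- l row (agent_id=6, region=NU): matches 1 r row(s) → 1 output row(s).
- l row (agent_id=6, region=PD): matches 1 r row(s) → 1 output row(s).
- 5 row(s) from r found no l partner → padded with NULL.

(AX, Bob, NULL, NULL); (AX, Wendy, 8, 705); (AX, NULL, 6, NULL); (NU, Alice, 6, 291); (PD, NULL, 6, 280); (UI, Eve, 8, NULL); (UI, Yara, 3, NULL); (NULL, NULL, NULL, 216); (NULL, NULL, NULL, 602); (NULL, NULL, NULL, 635); (NULL, NULL, NULL, 692); (NULL, NULL, NULL, 778)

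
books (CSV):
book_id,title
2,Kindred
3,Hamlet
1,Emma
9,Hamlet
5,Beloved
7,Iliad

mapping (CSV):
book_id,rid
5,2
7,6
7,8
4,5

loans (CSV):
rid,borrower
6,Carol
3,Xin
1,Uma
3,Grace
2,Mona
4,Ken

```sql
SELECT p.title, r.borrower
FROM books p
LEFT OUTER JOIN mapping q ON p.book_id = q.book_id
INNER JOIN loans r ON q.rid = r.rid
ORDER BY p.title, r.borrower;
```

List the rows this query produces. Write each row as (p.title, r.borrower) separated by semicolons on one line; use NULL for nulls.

(Beloved, Mona); (Iliad, Carol)

Step 1 — p LEFT JOIN q on book_id → 7 row(s).
Then INNER JOIN `loans r` on rid: keep only rows whose q.rid appears in r.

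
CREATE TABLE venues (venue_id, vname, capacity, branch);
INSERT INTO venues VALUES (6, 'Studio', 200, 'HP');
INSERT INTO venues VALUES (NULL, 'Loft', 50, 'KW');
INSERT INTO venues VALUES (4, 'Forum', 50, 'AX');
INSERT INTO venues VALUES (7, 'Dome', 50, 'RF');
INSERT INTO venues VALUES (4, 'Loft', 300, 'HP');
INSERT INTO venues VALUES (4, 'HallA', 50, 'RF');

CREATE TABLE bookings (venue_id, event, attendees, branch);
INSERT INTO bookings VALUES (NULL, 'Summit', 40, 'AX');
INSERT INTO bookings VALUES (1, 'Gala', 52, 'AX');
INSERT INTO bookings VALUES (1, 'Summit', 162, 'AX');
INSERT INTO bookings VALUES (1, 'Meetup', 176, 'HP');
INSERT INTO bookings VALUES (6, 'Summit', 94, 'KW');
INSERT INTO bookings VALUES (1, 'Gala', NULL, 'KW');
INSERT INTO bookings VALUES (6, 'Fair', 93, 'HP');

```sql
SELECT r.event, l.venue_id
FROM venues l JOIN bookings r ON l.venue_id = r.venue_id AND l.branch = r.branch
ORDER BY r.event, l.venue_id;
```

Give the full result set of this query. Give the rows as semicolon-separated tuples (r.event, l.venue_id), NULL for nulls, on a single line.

(Fair, 6)

INNER JOIN keeps only pairs where the ON condition holds.
Matching on l.venue_id = r.venue_id AND l.branch = r.branch. A NULL in a compared column never satisfies the condition.
- venue_id=6, branch=HP: 1 matching r row(s), so 1 row(s) emitted.
- venue_id=NULL, branch=KW: no matching r row, dropped.
- venue_id=4, branch=AX: no matching r row, dropped.
- venue_id=7, branch=RF: no matching r row, dropped.
- venue_id=4, branch=HP: no matching r row, dropped.
- venue_id=4, branch=RF: no matching r row, dropped.
After projecting and ordering:
r.event | l.venue_id
Fair | 6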